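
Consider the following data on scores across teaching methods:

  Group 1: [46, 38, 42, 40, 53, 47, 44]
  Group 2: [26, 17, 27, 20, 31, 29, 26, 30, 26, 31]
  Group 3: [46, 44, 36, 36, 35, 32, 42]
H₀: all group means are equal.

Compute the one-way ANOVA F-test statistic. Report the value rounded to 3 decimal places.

test statistic = 30.164

Group means [44.29, 26.30, 38.71], grand mean 35.167
SSB = Σnᵢ(x̄ᵢ−x̄)² = 1456.376; SSW = ΣΣ(x−x̄ᵢ)² = 506.957
MSB = 1456.376/2 = 728.1881; MSW = 506.957/21 = 24.1408
F = MSB/MSW = 30.1642
df = (2, 21)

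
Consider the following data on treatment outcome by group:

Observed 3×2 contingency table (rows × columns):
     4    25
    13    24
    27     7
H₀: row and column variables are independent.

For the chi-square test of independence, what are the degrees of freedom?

degrees of freedom = 2

df = (r−1)(c−1) = (3−1)·(2−1) = 2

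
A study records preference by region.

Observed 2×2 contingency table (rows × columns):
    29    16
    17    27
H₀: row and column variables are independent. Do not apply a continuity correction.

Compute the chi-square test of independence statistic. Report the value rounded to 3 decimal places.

test statistic = 5.934

Row totals [45, 44], col totals [46, 43], n=89
χ² = (29−23.26)²/23.26 + (16−21.74)²/21.74 + (17−22.74)²/22.74 + (27−21.26)²/21.26 = 5.9339
df = 1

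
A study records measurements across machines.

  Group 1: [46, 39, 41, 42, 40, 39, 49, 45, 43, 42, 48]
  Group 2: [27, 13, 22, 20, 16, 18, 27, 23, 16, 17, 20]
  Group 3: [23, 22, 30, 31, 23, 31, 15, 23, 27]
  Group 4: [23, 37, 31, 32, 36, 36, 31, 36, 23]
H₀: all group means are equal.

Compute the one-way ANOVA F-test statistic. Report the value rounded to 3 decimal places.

test statistic = 49.832

Group means [43.09, 19.91, 25.00, 31.67], grand mean 30.075
SSB = Σnᵢ(x̄ᵢ−x̄)² = 3254.957; SSW = ΣΣ(x−x̄ᵢ)² = 783.818
MSB = 3254.957/3 = 1084.9856; MSW = 783.818/36 = 21.7727
F = MSB/MSW = 49.8323
df = (3, 36)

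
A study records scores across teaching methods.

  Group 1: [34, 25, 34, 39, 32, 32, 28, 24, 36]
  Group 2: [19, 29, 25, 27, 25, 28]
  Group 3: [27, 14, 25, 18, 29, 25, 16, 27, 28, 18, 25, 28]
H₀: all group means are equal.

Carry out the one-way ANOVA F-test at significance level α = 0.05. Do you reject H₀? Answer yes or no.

reject H₀: yes

Group means [31.56, 25.50, 23.33], grand mean 26.556
SSB = Σnᵢ(x̄ᵢ−x̄)² = 356.278; SSW = ΣΣ(x−x̄ᵢ)² = 572.389
MSB = 356.278/2 = 178.1389; MSW = 572.389/24 = 23.8495
F = MSB/MSW = 7.4693
df = (2, 24)
p-value (upper-tail) = 0.00301
At α=0.05: p < α → reject H₀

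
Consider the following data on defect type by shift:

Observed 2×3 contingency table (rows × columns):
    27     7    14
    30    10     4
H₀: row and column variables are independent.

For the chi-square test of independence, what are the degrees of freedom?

degrees of freedom = 2

df = (r−1)(c−1) = (2−1)·(3−1) = 2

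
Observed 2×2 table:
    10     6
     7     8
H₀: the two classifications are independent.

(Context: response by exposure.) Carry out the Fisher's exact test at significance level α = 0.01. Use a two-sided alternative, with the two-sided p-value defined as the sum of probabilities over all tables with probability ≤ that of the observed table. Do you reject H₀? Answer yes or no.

reject H₀: no

Margins: r₁=16, r₂=15, c₁=17, c₂=14, n=31
p_obs = C(16,10)·C(15,7)/C(31,17); sum pmf over tables with pmf ≤ p_obs
p-value (two-sided) = 0.47949
At α=0.01: p ≥ α → fail to reject H₀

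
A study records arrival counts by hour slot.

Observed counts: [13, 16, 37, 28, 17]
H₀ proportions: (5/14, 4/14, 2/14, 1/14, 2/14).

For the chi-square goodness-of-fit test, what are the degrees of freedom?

df = k − 1 = 5 − 1 = 4

degrees of freedom = 4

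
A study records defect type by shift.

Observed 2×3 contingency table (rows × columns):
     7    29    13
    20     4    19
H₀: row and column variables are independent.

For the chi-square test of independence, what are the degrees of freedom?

df = (r−1)(c−1) = (2−1)·(3−1) = 2

degrees of freedom = 2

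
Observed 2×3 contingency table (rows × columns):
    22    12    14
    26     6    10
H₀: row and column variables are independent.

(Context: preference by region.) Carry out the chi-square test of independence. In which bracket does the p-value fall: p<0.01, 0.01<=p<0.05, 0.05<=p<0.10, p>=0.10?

p-value bracket: p>=0.10

Row totals [48, 42], col totals [48, 18, 24], n=90
χ² = (22−25.60)²/25.60 + (12−9.60)²/9.60 + (14−12.80)²/12.80 + (26−22.40)²/22.40 + (6−8.40)²/8.40 + (10−11.20)²/11.20 = 2.6116
df = 2
p-value (upper-tail) = 0.27095
→ bracket: p>=0.10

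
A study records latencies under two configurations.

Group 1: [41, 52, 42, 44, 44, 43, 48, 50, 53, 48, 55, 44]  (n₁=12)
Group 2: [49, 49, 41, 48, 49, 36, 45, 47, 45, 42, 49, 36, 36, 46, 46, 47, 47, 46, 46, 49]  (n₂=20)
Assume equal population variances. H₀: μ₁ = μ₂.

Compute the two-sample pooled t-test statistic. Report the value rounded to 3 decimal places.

x̄₁=47.000, s₁=4.671, n₁=12
x̄₂=44.950, s₂=4.430, n₂=20
s_p² = [11·4.671² + 19·4.430²]/30 = 20.4317
SE = √(s_p²·(1/12+1/20)) = 1.6505
t = (47.000−44.950)/1.6505 = 1.2420
df = 30

test statistic = 1.242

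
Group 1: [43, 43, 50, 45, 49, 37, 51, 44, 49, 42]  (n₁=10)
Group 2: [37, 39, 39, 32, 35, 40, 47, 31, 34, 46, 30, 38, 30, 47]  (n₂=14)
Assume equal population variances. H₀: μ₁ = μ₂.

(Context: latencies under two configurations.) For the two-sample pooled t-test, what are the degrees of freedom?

df = n₁ + n₂ − 2 = 10 + 14 − 2 = 22

degrees of freedom = 22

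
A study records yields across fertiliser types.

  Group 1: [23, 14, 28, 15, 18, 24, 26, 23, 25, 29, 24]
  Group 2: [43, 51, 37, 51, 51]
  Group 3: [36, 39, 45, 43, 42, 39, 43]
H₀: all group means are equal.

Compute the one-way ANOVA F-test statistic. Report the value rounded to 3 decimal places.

test statistic = 54.749

Group means [22.64, 46.60, 41.00], grand mean 33.435
SSB = Σnᵢ(x̄ᵢ−x̄)² = 2549.907; SSW = ΣΣ(x−x̄ᵢ)² = 465.745
MSB = 2549.907/2 = 1274.9534; MSW = 465.745/20 = 23.2873
F = MSB/MSW = 54.7489
df = (2, 20)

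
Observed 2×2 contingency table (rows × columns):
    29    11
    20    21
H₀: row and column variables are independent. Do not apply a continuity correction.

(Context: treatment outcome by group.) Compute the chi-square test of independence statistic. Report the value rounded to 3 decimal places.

Row totals [40, 41], col totals [49, 32], n=81
χ² = (29−24.20)²/24.20 + (11−15.80)²/15.80 + (20−24.80)²/24.80 + (21−16.20)²/16.20 = 4.7664
df = 1

test statistic = 4.766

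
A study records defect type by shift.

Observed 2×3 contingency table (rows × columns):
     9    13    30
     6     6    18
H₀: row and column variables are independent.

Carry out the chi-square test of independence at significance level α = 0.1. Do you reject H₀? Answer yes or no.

Row totals [52, 30], col totals [15, 19, 48], n=82
χ² = (9−9.51)²/9.51 + (13−12.05)²/12.05 + (30−30.44)²/30.44 + (6−5.49)²/5.49 + (6−6.95)²/6.95 + (18−17.56)²/17.56 = 0.2980
df = 2
p-value (upper-tail) = 0.86159
At α=0.1: p ≥ α → fail to reject H₀

reject H₀: no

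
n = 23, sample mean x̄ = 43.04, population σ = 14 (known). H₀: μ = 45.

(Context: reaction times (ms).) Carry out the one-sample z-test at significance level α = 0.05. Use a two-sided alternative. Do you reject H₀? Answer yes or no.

SE = σ/√n = 14/√23 = 2.9192
z = (x̄−μ₀)/SE = (43.04−45)/2.9192 = -0.6714
p-value (two-sided) = 0.50196
At α=0.05: p ≥ α → fail to reject H₀

reject H₀: no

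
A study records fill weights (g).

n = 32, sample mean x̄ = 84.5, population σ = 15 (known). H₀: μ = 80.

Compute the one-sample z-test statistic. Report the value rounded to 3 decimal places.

test statistic = 1.697

SE = σ/√n = 15/√32 = 2.6517
z = (x̄−μ₀)/SE = (84.5−80)/2.6517 = 1.6971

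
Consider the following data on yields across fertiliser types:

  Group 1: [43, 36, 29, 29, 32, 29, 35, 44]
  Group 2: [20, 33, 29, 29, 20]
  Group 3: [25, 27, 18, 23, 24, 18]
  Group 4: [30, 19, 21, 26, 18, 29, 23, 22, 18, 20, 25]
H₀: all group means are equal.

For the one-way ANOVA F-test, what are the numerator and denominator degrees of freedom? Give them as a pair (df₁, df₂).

k = 4 groups, N = 30 total
df = (k−1, N−k) = (4−1, 30−4) = (3, 26)

degrees of freedom = [3, 26]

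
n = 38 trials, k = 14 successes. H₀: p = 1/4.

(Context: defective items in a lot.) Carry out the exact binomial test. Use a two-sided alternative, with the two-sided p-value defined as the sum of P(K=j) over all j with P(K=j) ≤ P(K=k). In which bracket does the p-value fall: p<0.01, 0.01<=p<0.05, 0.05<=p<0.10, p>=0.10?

p-value bracket: 0.05<=p<0.10

Exact binomial: n=38, k=14, p₀=1/4=0.2500
P(X=j) = C(n,j)·p₀^j·(1−p₀)^(n−j); p = Σ P(X=j) over j with P(X=j) ≤ P(X=14)
p-value (two-sided) = 0.09449
→ bracket: 0.05<=p<0.10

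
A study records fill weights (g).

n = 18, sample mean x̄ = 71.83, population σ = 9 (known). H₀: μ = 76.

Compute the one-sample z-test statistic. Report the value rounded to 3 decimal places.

test statistic = -1.966

SE = σ/√n = 9/√18 = 2.1213
z = (x̄−μ₀)/SE = (71.83−76)/2.1213 = -1.9658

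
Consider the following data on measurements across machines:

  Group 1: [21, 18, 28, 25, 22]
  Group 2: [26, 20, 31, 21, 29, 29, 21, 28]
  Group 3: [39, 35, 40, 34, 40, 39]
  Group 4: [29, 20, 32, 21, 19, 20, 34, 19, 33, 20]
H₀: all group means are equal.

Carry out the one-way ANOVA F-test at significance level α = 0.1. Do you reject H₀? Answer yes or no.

reject H₀: yes

Group means [22.80, 25.62, 37.83, 24.70], grand mean 27.345
SSB = Σnᵢ(x̄ᵢ−x̄)² = 856.943; SSW = ΣΣ(x−x̄ᵢ)² = 597.608
MSB = 856.943/3 = 285.6478; MSW = 597.608/25 = 23.9043
F = MSB/MSW = 11.9496
df = (3, 25)
p-value (upper-tail) = 0.00005
At α=0.1: p < α → reject H₀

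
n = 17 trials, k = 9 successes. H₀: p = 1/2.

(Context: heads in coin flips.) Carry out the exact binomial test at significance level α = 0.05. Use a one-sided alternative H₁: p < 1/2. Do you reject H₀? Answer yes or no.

Exact binomial: n=17, k=9, p₀=1/2=0.5000
P(X≤9) from Σ C(n,i)·p₀^i·(1−p₀)^(n−i)
p-value (one-sided, H₁ less) = 0.68547
At α=0.05: p ≥ α → fail to reject H₀

reject H₀: no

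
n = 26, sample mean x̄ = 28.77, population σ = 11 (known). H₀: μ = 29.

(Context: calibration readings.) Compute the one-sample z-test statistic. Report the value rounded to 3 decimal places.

SE = σ/√n = 11/√26 = 2.1573
z = (x̄−μ₀)/SE = (28.77−29)/2.1573 = -0.1066

test statistic = -0.107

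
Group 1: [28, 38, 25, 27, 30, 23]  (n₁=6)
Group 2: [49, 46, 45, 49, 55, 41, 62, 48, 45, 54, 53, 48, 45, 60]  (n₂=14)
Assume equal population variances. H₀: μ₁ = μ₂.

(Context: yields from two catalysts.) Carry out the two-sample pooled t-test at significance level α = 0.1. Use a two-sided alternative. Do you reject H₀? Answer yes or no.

x̄₁=28.500, s₁=5.244, n₁=6
x̄₂=50.000, s₂=6.051, n₂=14
s_p² = [5·5.244² + 13·6.051²]/18 = 34.0833
SE = √(s_p²·(1/6+1/14)) = 2.8487
t = (28.500−50.000)/2.8487 = -7.5473
df = 18
p-value (two-sided) = 0.00000
At α=0.1: p < α → reject H₀

reject H₀: yes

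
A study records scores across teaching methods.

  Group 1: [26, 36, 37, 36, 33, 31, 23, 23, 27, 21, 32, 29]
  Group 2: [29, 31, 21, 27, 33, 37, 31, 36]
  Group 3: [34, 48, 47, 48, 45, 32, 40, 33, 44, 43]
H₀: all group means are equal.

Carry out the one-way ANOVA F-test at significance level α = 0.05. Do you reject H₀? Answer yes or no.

Group means [29.50, 30.62, 41.40], grand mean 33.767
SSB = Σnᵢ(x̄ᵢ−x̄)² = 880.092; SSW = ΣΣ(x−x̄ᵢ)² = 877.275
MSB = 880.092/2 = 440.0458; MSW = 877.275/27 = 32.4917
F = MSB/MSW = 13.5433
df = (2, 27)
p-value (upper-tail) = 0.00008
At α=0.05: p < α → reject H₀

reject H₀: yes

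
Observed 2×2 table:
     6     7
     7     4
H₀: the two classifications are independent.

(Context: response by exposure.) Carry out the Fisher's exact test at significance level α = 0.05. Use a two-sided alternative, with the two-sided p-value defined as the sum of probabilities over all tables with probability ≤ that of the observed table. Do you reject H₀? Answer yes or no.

Margins: r₁=13, r₂=11, c₁=13, c₂=11, n=24
p_obs = C(13,6)·C(11,7)/C(24,13); sum pmf over tables with pmf ≤ p_obs
p-value (two-sided) = 0.44419
At α=0.05: p ≥ α → fail to reject H₀

reject H₀: no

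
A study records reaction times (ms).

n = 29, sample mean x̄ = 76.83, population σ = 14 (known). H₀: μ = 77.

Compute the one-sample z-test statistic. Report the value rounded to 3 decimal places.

SE = σ/√n = 14/√29 = 2.5997
z = (x̄−μ₀)/SE = (76.83−77)/2.5997 = -0.0654

test statistic = -0.065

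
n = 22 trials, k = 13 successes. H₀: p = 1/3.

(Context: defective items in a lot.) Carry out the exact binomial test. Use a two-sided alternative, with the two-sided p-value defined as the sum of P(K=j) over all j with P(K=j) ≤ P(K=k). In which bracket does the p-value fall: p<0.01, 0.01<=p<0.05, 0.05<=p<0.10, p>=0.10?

Exact binomial: n=22, k=13, p₀=1/3=0.3333
P(X=j) = C(n,j)·p₀^j·(1−p₀)^(n−j); p = Σ P(X=j) over j with P(X=j) ≤ P(X=13)
p-value (two-sided) = 0.02093
→ bracket: 0.01<=p<0.05

p-value bracket: 0.01<=p<0.05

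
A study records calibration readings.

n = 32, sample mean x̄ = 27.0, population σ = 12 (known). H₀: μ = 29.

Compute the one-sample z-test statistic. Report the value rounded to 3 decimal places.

test statistic = -0.943

SE = σ/√n = 12/√32 = 2.1213
z = (x̄−μ₀)/SE = (27.0−29)/2.1213 = -0.9428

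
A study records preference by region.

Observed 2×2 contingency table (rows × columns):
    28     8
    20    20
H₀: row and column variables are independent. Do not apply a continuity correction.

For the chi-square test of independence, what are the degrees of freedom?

degrees of freedom = 1

df = (r−1)(c−1) = (2−1)·(2−1) = 1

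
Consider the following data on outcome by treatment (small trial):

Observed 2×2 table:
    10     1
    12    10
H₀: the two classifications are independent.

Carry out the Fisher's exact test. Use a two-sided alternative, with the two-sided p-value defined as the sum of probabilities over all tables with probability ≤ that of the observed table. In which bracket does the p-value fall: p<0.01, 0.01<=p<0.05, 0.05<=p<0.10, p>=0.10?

p-value bracket: 0.05<=p<0.10

Margins: r₁=11, r₂=22, c₁=22, c₂=11, n=33
p_obs = C(11,10)·C(22,12)/C(33,22); sum pmf over tables with pmf ≤ p_obs
p-value (two-sided) = 0.05425
→ bracket: 0.05<=p<0.10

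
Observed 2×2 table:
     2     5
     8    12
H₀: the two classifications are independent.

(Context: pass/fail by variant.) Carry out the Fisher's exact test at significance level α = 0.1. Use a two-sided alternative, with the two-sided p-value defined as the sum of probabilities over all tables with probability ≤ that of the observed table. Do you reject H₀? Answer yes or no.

Margins: r₁=7, r₂=20, c₁=10, c₂=17, n=27
p_obs = C(7,2)·C(20,8)/C(27,10); sum pmf over tables with pmf ≤ p_obs
p-value (two-sided) = 0.67839
At α=0.1: p ≥ α → fail to reject H₀

reject H₀: no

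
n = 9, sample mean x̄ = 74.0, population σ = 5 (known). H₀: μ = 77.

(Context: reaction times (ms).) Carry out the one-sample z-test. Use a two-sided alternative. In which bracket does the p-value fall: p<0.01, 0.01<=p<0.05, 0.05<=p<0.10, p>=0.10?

p-value bracket: 0.05<=p<0.10

SE = σ/√n = 5/√9 = 1.6667
z = (x̄−μ₀)/SE = (74.0−77)/1.6667 = -1.8000
p-value (two-sided) = 0.07186
→ bracket: 0.05<=p<0.10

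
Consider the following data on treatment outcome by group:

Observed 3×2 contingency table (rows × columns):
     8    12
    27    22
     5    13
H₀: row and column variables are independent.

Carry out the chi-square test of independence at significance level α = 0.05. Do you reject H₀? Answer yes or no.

reject H₀: no

Row totals [20, 49, 18], col totals [40, 47], n=87
χ² = (8−9.20)²/9.20 + (12−10.80)²/10.80 + (27−22.53)²/22.53 + (22−26.47)²/26.47 + (5−8.28)²/8.28 + (13−9.72)²/9.72 = 4.3306
df = 2
p-value (upper-tail) = 0.11472
At α=0.05: p ≥ α → fail to reject H₀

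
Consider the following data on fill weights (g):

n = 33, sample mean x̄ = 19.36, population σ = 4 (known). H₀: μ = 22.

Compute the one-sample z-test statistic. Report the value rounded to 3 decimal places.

test statistic = -3.791

SE = σ/√n = 4/√33 = 0.6963
z = (x̄−μ₀)/SE = (19.36−22)/0.6963 = -3.7914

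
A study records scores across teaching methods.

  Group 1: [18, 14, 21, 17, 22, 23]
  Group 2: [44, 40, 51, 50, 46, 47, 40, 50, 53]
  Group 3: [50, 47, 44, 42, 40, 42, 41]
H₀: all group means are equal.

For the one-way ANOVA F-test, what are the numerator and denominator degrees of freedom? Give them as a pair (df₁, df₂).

k = 3 groups, N = 22 total
df = (k−1, N−k) = (3−1, 22−3) = (2, 19)

degrees of freedom = [2, 19]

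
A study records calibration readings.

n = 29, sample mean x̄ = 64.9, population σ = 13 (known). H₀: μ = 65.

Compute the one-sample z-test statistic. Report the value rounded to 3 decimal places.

SE = σ/√n = 13/√29 = 2.4140
z = (x̄−μ₀)/SE = (64.9−65)/2.4140 = -0.0414

test statistic = -0.041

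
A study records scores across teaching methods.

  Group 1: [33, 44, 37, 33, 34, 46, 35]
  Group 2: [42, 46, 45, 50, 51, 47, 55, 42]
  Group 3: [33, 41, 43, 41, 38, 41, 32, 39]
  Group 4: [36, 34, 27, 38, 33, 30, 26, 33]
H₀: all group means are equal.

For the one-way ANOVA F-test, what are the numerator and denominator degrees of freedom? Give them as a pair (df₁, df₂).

k = 4 groups, N = 31 total
df = (k−1, N−k) = (4−1, 31−4) = (3, 27)

degrees of freedom = [3, 27]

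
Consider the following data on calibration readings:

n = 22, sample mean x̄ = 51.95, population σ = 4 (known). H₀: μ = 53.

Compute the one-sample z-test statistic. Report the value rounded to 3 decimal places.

test statistic = -1.231

SE = σ/√n = 4/√22 = 0.8528
z = (x̄−μ₀)/SE = (51.95−53)/0.8528 = -1.2312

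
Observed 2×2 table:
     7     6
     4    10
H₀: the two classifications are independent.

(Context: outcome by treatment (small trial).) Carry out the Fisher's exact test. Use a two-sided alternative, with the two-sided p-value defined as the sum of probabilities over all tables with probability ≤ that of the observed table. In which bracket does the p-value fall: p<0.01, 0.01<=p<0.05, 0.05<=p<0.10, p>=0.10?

Margins: r₁=13, r₂=14, c₁=11, c₂=16, n=27
p_obs = C(13,7)·C(14,4)/C(27,11); sum pmf over tables with pmf ≤ p_obs
p-value (two-sided) = 0.25186
→ bracket: p>=0.10

p-value bracket: p>=0.10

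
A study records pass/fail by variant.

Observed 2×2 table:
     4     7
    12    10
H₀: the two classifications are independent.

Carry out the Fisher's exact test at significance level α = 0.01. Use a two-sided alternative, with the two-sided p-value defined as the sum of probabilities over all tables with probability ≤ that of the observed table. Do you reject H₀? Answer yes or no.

Margins: r₁=11, r₂=22, c₁=16, c₂=17, n=33
p_obs = C(11,4)·C(22,12)/C(33,16); sum pmf over tables with pmf ≤ p_obs
p-value (two-sided) = 0.46464
At α=0.01: p ≥ α → fail to reject H₀

reject H₀: no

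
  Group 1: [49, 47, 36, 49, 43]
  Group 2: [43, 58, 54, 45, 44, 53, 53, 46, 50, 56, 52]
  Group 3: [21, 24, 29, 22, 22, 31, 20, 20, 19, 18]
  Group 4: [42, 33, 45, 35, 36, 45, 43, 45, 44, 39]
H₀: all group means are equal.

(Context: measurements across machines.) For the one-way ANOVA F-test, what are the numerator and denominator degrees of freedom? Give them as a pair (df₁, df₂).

degrees of freedom = [3, 32]

k = 4 groups, N = 36 total
df = (k−1, N−k) = (4−1, 36−4) = (3, 32)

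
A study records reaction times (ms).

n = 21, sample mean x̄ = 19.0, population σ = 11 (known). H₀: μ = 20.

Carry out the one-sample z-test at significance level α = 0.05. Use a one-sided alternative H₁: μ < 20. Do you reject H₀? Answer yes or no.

SE = σ/√n = 11/√21 = 2.4004
z = (x̄−μ₀)/SE = (19.0−20)/2.4004 = -0.4166
p-value (one-sided, H₁ less) = 0.33849
At α=0.05: p ≥ α → fail to reject H₀

reject H₀: no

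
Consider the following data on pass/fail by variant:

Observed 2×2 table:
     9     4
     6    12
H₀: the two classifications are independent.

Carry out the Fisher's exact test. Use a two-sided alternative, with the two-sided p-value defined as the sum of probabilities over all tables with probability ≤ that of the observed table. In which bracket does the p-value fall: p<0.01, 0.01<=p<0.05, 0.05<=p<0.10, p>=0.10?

Margins: r₁=13, r₂=18, c₁=15, c₂=16, n=31
p_obs = C(13,9)·C(18,6)/C(31,15); sum pmf over tables with pmf ≤ p_obs
p-value (two-sided) = 0.07317
→ bracket: 0.05<=p<0.10

p-value bracket: 0.05<=p<0.10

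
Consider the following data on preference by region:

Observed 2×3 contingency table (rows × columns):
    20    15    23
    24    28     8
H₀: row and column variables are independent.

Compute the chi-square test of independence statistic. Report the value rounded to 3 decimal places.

test statistic = 11.521

Row totals [58, 60], col totals [44, 43, 31], n=118
χ² = (20−21.63)²/21.63 + (15−21.14)²/21.14 + (23−15.24)²/15.24 + (24−22.37)²/22.37 + (28−21.86)²/21.86 + (8−15.76)²/15.76 = 11.5213
df = 2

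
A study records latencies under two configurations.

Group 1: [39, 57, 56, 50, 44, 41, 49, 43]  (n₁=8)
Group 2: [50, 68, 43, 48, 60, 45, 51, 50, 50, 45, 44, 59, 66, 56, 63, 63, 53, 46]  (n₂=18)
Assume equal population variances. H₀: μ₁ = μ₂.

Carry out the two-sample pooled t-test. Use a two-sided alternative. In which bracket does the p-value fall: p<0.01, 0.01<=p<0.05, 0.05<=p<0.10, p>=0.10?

x̄₁=47.375, s₁=6.739, n₁=8
x̄₂=53.333, s₂=8.044, n₂=18
s_p² = [7·6.739² + 17·8.044²]/24 = 59.0781
SE = √(s_p²·(1/8+1/18)) = 3.2660
t = (47.375−53.333)/3.2660 = -1.8243
df = 24
p-value (two-sided) = 0.08058
→ bracket: 0.05<=p<0.10

p-value bracket: 0.05<=p<0.10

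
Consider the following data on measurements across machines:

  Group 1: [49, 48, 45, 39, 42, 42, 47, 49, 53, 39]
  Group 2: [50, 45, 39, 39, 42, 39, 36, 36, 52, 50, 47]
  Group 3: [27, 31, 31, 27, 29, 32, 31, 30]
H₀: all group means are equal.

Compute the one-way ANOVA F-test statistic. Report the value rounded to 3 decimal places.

test statistic = 28.125

Group means [45.30, 43.18, 29.75], grand mean 40.207
SSB = Σnᵢ(x̄ᵢ−x̄)² = 1231.522; SSW = ΣΣ(x−x̄ᵢ)² = 569.236
MSB = 1231.522/2 = 615.7611; MSW = 569.236/26 = 21.8937
F = MSB/MSW = 28.1250
df = (2, 26)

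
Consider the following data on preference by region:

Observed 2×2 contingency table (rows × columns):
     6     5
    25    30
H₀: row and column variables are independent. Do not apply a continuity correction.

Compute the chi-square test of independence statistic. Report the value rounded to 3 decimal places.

Row totals [11, 55], col totals [31, 35], n=66
χ² = (6−5.17)²/5.17 + (5−5.83)²/5.83 + (25−25.83)²/25.83 + (30−29.17)²/29.17 = 0.3041
df = 1

test statistic = 0.304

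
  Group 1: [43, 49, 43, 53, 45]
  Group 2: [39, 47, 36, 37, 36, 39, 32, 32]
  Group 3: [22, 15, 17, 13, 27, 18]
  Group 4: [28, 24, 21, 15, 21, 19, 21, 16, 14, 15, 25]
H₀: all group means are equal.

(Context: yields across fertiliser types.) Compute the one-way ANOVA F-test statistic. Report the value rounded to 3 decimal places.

test statistic = 54.883

Group means [46.60, 37.25, 18.67, 19.91], grand mean 28.733
SSB = Σnᵢ(x̄ᵢ−x̄)² = 3640.924; SSW = ΣΣ(x−x̄ᵢ)² = 574.942
MSB = 3640.924/3 = 1213.6414; MSW = 574.942/26 = 22.1132
F = MSB/MSW = 54.8832
df = (3, 26)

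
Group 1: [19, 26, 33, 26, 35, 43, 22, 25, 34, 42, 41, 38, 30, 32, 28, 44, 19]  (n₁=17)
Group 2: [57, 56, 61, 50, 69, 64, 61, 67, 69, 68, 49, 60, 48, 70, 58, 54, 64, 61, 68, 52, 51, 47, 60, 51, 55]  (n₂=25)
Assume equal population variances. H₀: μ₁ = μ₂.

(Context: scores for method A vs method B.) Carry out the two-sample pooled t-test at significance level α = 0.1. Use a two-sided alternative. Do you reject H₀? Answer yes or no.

reject H₀: yes

x̄₁=31.588, s₁=8.186, n₁=17
x̄₂=58.800, s₂=7.326, n₂=25
s_p² = [16·8.186² + 24·7.326²]/40 = 59.0029
SE = √(s_p²·(1/17+1/25)) = 2.4147
t = (31.588−58.800)/2.4147 = -11.2691
df = 40
p-value (two-sided) = 0.00000
At α=0.1: p < α → reject H₀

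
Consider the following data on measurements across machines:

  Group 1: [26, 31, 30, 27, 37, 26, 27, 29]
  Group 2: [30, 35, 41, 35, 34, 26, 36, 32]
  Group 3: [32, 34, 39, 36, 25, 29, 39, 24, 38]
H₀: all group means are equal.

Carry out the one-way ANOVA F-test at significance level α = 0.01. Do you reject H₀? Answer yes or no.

Group means [29.12, 33.62, 32.89], grand mean 31.920
SSB = Σnᵢ(x̄ᵢ−x̄)² = 94.201; SSW = ΣΣ(x−x̄ᵢ)² = 501.639
MSB = 94.201/2 = 47.1006; MSW = 501.639/22 = 22.8018
F = MSB/MSW = 2.0657
df = (2, 22)
p-value (upper-tail) = 0.15062
At α=0.01: p ≥ α → fail to reject H₀

reject H₀: no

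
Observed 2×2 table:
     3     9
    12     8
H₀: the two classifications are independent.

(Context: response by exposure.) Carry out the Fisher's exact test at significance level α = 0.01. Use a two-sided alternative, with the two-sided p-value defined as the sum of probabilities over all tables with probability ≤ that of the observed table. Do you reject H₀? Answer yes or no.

reject H₀: no

Margins: r₁=12, r₂=20, c₁=15, c₂=17, n=32
p_obs = C(12,3)·C(20,12)/C(32,15); sum pmf over tables with pmf ≤ p_obs
p-value (two-sided) = 0.07587
At α=0.01: p ≥ α → fail to reject H₀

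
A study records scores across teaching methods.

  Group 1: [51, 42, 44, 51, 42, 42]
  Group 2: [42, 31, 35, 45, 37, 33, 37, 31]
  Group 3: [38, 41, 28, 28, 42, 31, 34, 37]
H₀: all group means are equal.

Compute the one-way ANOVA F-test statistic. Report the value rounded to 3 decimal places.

test statistic = 8.147

Group means [45.33, 36.38, 34.88], grand mean 38.273
SSB = Σnᵢ(x̄ᵢ−x̄)² = 420.280; SSW = ΣΣ(x−x̄ᵢ)² = 490.083
MSB = 420.280/2 = 210.1402; MSW = 490.083/19 = 25.7939
F = MSB/MSW = 8.1469
df = (2, 19)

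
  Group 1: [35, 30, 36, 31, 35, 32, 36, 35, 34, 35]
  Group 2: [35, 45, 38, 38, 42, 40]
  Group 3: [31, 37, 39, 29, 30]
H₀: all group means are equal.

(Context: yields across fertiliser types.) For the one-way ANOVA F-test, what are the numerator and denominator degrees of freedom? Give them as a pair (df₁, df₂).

degrees of freedom = [2, 18]

k = 3 groups, N = 21 total
df = (k−1, N−k) = (3−1, 21−3) = (2, 18)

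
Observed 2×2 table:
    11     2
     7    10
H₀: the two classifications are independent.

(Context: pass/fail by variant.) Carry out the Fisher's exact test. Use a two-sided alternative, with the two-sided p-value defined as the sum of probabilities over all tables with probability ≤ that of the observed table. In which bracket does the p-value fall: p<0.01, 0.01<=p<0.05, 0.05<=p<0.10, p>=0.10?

p-value bracket: 0.01<=p<0.05

Margins: r₁=13, r₂=17, c₁=18, c₂=12, n=30
p_obs = C(13,11)·C(17,7)/C(30,18); sum pmf over tables with pmf ≤ p_obs
p-value (two-sided) = 0.02556
→ bracket: 0.01<=p<0.05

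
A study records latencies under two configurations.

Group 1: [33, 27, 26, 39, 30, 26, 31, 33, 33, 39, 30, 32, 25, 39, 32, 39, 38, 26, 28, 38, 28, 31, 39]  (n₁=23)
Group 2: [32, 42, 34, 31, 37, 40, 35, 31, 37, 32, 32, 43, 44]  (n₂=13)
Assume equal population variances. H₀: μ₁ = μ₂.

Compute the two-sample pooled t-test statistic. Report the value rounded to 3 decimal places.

test statistic = -2.296

x̄₁=32.261, s₁=4.965, n₁=23
x̄₂=36.154, s₂=4.741, n₂=13
s_p² = [22·4.965² + 12·4.741²]/34 = 23.8861
SE = √(s_p²·(1/23+1/13)) = 1.6959
t = (32.261−36.154)/1.6959 = -2.2956
df = 34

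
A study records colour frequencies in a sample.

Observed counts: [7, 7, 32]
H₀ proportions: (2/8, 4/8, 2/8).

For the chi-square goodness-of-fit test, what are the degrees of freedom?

degrees of freedom = 2

df = k − 1 = 3 − 1 = 2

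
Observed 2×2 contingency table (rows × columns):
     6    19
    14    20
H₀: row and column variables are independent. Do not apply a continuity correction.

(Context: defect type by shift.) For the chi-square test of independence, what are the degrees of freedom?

df = (r−1)(c−1) = (2−1)·(2−1) = 1

degrees of freedom = 1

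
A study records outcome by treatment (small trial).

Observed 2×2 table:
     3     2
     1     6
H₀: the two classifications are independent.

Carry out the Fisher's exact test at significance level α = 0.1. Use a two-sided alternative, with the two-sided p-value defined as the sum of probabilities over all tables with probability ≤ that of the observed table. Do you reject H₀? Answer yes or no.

Margins: r₁=5, r₂=7, c₁=4, c₂=8, n=12
p_obs = C(5,3)·C(7,1)/C(12,4); sum pmf over tables with pmf ≤ p_obs
p-value (two-sided) = 0.22222
At α=0.1: p ≥ α → fail to reject H₀

reject H₀: no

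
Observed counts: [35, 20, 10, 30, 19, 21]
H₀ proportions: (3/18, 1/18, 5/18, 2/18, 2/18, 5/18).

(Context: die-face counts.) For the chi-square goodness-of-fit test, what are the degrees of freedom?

df = k − 1 = 6 − 1 = 5

degrees of freedom = 5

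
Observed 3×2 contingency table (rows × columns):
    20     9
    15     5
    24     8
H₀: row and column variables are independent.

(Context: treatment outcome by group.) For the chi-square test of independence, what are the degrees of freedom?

degrees of freedom = 2

df = (r−1)(c−1) = (3−1)·(2−1) = 2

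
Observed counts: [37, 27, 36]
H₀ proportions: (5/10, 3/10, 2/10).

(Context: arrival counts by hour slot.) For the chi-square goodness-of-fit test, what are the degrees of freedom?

df = k − 1 = 3 − 1 = 2

degrees of freedom = 2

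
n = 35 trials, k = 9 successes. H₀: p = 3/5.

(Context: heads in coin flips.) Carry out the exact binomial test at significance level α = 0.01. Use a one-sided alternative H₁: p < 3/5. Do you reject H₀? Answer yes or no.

reject H₀: yes

Exact binomial: n=35, k=9, p₀=3/5=0.6000
P(X≤9) from Σ C(n,i)·p₀^i·(1−p₀)^(n−i)
p-value (one-sided, H₁ less) = 0.00004
At α=0.01: p < α → reject H₀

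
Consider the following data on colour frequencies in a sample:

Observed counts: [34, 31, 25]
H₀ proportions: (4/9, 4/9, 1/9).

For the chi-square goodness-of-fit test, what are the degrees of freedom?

df = k − 1 = 3 − 1 = 2

degrees of freedom = 2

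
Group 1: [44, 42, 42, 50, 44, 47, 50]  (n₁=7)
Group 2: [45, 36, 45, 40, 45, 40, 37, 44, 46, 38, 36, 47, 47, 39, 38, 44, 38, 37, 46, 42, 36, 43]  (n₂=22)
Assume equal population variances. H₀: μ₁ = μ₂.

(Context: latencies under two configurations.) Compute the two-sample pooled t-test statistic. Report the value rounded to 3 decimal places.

x̄₁=45.571, s₁=3.457, n₁=7
x̄₂=41.318, s₂=3.969, n₂=22
s_p² = [6·3.457² + 21·3.969²]/27 = 14.9069
SE = √(s_p²·(1/7+1/22)) = 1.6755
t = (45.571−41.318)/1.6755 = 2.5386
df = 27

test statistic = 2.539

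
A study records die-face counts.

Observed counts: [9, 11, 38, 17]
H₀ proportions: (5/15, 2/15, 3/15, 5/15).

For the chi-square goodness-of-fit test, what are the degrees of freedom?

df = k − 1 = 4 − 1 = 3

degrees of freedom = 3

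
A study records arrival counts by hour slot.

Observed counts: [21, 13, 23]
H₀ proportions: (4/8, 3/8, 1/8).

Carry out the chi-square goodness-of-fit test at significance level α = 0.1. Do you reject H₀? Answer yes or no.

reject H₀: yes

n = 57; E_i = n·p_i = [28.50, 21.38, 7.12]
χ² = (21−28.50)²/28.50 + (13−21.38)²/21.38 + (23−7.12)²/7.12 = 40.6257
df = 2
p-value (upper-tail) = 0.00000
At α=0.1: p < α → reject H₀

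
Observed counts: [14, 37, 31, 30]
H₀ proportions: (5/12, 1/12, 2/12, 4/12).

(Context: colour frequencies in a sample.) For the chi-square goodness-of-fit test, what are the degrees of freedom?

degrees of freedom = 3

df = k − 1 = 4 − 1 = 3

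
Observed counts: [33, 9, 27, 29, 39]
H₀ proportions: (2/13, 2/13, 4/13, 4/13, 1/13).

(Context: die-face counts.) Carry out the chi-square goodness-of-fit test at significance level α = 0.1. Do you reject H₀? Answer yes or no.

reject H₀: yes

n = 137; E_i = n·p_i = [21.08, 21.08, 42.15, 42.15, 10.54]
χ² = (33−21.08)²/21.08 + (9−21.08)²/21.08 + (27−42.15)²/42.15 + (29−42.15)²/42.15 + (39−10.54)²/10.54 = 100.0839
df = 4
p-value (upper-tail) = 0.00000
At α=0.1: p < α → reject H₀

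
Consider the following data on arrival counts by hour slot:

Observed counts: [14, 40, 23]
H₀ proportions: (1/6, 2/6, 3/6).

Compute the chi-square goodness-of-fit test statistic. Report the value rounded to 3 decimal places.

test statistic = 14.351

n = 77; E_i = n·p_i = [12.83, 25.67, 38.50]
χ² = (14−12.83)²/12.83 + (40−25.67)²/25.67 + (23−38.50)²/38.50 = 14.3506
df = 2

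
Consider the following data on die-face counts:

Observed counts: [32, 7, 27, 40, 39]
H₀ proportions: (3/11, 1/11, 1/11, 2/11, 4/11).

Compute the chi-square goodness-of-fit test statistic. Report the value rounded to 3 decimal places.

n = 145; E_i = n·p_i = [39.55, 13.18, 13.18, 26.36, 52.73]
χ² = (32−39.55)²/39.55 + (7−13.18)²/13.18 + (27−13.18)²/13.18 + (40−26.36)²/26.36 + (39−52.73)²/52.73 = 29.4511
df = 4

test statistic = 29.451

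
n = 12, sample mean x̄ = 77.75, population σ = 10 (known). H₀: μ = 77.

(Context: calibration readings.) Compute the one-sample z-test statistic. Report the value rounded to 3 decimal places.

SE = σ/√n = 10/√12 = 2.8868
z = (x̄−μ₀)/SE = (77.75−77)/2.8868 = 0.2598

test statistic = 0.260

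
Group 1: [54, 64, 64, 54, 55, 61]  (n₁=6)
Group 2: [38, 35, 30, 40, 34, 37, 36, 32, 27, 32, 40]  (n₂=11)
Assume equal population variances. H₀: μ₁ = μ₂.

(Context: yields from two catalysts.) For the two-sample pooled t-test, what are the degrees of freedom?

df = n₁ + n₂ − 2 = 6 + 11 − 2 = 15

degrees of freedom = 15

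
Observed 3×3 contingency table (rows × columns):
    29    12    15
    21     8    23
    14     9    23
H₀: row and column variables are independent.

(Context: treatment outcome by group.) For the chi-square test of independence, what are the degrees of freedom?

degrees of freedom = 4

df = (r−1)(c−1) = (3−1)·(3−1) = 4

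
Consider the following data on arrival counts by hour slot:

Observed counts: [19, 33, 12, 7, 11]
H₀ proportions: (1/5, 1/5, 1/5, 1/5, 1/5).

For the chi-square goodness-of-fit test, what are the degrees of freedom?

degrees of freedom = 4

df = k − 1 = 5 − 1 = 4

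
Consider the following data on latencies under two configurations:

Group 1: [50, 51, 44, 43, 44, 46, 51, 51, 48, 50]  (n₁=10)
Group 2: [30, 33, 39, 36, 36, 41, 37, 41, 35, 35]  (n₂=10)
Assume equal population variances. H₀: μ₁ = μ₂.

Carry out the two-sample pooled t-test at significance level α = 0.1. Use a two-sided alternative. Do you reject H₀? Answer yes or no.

reject H₀: yes

x̄₁=47.800, s₁=3.259, n₁=10
x̄₂=36.300, s₂=3.433, n₂=10
s_p² = [9·3.259² + 9·3.433²]/18 = 11.2056
SE = √(s_p²·(1/10+1/10)) = 1.4970
t = (47.800−36.300)/1.4970 = 7.6819
df = 18
p-value (two-sided) = 0.00000
At α=0.1: p < α → reject H₀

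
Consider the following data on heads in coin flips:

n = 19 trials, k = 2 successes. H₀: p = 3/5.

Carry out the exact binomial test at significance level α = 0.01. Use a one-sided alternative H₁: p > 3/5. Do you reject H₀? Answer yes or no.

Exact binomial: n=19, k=2, p₀=3/5=0.6000
P(X≥2) from Σ C(n,i)·p₀^i·(1−p₀)^(n−i)
p-value (one-sided, H₁ greater) = 1.00000
At α=0.01: p ≥ α → fail to reject H₀

reject H₀: no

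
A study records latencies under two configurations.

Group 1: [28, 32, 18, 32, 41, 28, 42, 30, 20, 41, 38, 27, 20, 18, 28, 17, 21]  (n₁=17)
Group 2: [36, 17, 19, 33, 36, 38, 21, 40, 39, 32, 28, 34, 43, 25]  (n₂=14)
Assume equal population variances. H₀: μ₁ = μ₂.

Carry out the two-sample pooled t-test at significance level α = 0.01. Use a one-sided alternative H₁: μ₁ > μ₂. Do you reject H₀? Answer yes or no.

x̄₁=28.294, s₁=8.542, n₁=17
x̄₂=31.500, s₂=8.244, n₂=14
s_p² = [16·8.542² + 13·8.244²]/29 = 70.7252
SE = √(s_p²·(1/17+1/14)) = 3.0351
t = (28.294−31.500)/3.0351 = -1.0563
df = 29
p-value (one-sided, H₁ greater) = 0.85021
At α=0.01: p ≥ α → fail to reject H₀

reject H₀: no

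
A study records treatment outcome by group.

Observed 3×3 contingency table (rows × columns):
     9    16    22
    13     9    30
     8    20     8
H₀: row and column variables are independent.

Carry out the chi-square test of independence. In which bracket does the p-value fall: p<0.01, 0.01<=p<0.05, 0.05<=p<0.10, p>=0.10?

p-value bracket: p<0.01

Row totals [47, 52, 36], col totals [30, 45, 60], n=135
χ² = (9−10.44)²/10.44 + (16−15.67)²/15.67 + (22−20.89)²/20.89 + (13−11.56)²/11.56 + (9−17.33)²/17.33 + (30−23.11)²/23.11 + (8−8.00)²/8.00 + (20−12.00)²/12.00 + (8−16.00)²/16.00 = 15.8397
df = 4
p-value (upper-tail) = 0.00324
→ bracket: p<0.01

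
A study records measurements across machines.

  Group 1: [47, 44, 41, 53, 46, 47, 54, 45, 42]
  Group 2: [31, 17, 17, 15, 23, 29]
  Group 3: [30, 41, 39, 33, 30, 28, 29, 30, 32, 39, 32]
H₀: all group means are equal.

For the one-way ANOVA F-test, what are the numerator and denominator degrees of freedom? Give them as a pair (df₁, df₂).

k = 3 groups, N = 26 total
df = (k−1, N−k) = (3−1, 26−3) = (2, 23)

degrees of freedom = [2, 23]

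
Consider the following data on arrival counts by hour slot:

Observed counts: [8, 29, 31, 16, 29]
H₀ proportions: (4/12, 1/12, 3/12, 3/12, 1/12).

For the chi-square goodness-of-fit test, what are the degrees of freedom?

degrees of freedom = 4

df = k − 1 = 5 − 1 = 4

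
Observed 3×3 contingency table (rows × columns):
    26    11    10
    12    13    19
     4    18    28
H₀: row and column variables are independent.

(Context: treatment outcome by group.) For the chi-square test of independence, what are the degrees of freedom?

degrees of freedom = 4

df = (r−1)(c−1) = (3−1)·(3−1) = 4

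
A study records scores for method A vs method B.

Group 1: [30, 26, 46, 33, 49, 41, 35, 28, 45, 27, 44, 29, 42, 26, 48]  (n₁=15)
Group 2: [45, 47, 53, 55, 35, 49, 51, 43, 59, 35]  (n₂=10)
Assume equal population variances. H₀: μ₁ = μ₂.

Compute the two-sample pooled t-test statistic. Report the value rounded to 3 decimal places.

test statistic = -3.089

x̄₁=36.600, s₁=8.675, n₁=15
x̄₂=47.200, s₂=7.969, n₂=10
s_p² = [14·8.675² + 9·7.969²]/23 = 70.6609
SE = √(s_p²·(1/15+1/10)) = 3.4317
t = (36.600−47.200)/3.4317 = -3.0888
df = 23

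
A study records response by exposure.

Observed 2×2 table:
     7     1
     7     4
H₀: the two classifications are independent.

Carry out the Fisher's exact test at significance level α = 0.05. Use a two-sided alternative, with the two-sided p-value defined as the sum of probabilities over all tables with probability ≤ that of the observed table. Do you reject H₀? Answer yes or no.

reject H₀: no

Margins: r₁=8, r₂=11, c₁=14, c₂=5, n=19
p_obs = C(8,7)·C(11,7)/C(19,14); sum pmf over tables with pmf ≤ p_obs
p-value (two-sided) = 0.33781
At α=0.05: p ≥ α → fail to reject H₀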